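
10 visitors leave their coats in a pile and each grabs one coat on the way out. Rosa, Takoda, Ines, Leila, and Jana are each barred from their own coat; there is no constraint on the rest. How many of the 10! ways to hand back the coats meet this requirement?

2170680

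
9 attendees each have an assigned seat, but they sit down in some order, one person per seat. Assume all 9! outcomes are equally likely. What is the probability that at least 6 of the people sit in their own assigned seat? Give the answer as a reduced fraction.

41/72576

Favorable outcomes: Σ_{i≥6} C(9,i)·!(9-i) = 84·2 + 36·1 + 9·0 + 1·1 = 205.
Total outcomes: 9! = 362880.
Probability = 205/362880 = 41/72576.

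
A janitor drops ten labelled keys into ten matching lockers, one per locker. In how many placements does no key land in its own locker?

!10 = 10! · Σ_{k=0}^{10} (-1)^k/k!
= 10! - 10!/1! + 10!/2! - 10!/3! + 10!/4! - 10!/5! + 10!/6! - 10!/7! + 10!/8! - 10!/9! + 10!/10!
= 3628800 - 3628800 + 1814400 - 604800 + 151200 - 30240 + 5040 - 720 + 90 - 10 + 1
= 1334961

1334961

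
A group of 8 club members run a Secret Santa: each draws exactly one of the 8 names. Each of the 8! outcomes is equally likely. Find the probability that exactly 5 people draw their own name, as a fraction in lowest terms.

1/360

Favorable outcomes: C(8,5)·!3 = 56·2 = 112.
Total outcomes: 8! = 40320.
Probability = 112/40320 = 1/360.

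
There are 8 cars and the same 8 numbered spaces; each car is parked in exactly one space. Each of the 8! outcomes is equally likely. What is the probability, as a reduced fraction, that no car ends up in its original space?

Favorable outcomes: !8 = 14833.
Total outcomes: 8! = 40320.
Probability = 14833/40320 = 2119/5760.

2119/5760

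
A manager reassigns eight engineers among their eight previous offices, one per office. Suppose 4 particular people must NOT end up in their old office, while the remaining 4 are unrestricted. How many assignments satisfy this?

24024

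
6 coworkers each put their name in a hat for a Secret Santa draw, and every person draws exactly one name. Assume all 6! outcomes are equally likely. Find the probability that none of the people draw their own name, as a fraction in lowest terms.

53/144

Favorable outcomes: !6 = 265.
Total outcomes: 6! = 720.
Probability = 265/720 = 53/144.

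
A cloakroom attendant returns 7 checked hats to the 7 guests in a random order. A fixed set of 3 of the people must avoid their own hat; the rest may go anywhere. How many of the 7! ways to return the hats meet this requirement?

3216

Let A_j be the event that the j-th constrained one is fixed. By inclusion-exclusion over the 3 events:
Σ_{j=0}^{3} (-1)^j C(3,j)(7-j)!
= C(3,0)·7! - C(3,1)·6! + C(3,2)·5! - C(3,3)·4!
= 5040 - 2160 + 360 - 24
= 3216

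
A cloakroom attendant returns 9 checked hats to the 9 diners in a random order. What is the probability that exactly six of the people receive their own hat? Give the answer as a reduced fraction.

1/2160

Favorable outcomes: C(9,6)·!3 = 84·2 = 168.
Total outcomes: 9! = 362880.
Probability = 168/362880 = 1/2160.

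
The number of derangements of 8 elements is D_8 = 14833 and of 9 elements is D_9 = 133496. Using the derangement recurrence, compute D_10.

D_10 = (10-1)·(D_9 + D_8) = 9·(133496 + 14833) = 9·148329 = 1334961.

1334961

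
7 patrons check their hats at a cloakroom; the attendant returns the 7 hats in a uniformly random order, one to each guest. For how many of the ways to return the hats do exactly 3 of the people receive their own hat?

315

Choose which 3 of the 7 are fixed: C(7,3) = 35.
The other 4 form a derangement: !4 = 9.
Total: 35 × 9 = 315.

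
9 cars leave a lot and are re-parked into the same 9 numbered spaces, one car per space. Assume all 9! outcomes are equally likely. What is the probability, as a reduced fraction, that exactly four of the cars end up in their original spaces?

Favorable outcomes: C(9,4)·!5 = 126·44 = 5544.
Total outcomes: 9! = 362880.
Probability = 5544/362880 = 11/720.

11/720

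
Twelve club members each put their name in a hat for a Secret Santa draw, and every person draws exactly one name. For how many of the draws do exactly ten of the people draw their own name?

66

Pick the 10 fixed positions: C(12,10) = 66 ways.
The other 2 form a derangement: !2 = 1.
Total: 66 × 1 = 66.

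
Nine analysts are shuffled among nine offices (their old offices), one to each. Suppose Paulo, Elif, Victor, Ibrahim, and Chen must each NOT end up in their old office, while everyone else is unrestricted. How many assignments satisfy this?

205056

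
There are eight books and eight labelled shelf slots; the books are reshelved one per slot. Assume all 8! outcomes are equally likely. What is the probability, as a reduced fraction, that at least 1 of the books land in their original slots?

3641/5760

Favorable outcomes: Σ_{i≥1} C(8,i)·!(8-i) = 8·1854 + 28·265 + 56·44 + 70·9 + 56·2 + 28·1 + 8·0 + 1·1 = 25487.
Total outcomes: 8! = 40320.
Probability = 25487/40320 = 3641/5760.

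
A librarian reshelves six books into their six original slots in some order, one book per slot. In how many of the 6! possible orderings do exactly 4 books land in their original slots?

Pick the 4 fixed positions: C(6,4) = 15 ways.
The remaining 2 must be deranged: !2 = 1.
Total: 15 × 1 = 15.

15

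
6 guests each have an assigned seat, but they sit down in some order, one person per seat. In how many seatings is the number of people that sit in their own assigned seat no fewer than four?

16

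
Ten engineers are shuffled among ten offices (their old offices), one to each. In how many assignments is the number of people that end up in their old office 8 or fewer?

# with exactly i fixed is C(10,i)·!(10-i); sum over i=0..8:
  i=0: C(10,0)·!10 = 1·1334961 = 1334961
  i=1: C(10,1)·!9 = 10·133496 = 1334960
  i=2: C(10,2)·!8 = 45·14833 = 667485
  i=3: C(10,3)·!7 = 120·1854 = 222480
  i=4: C(10,4)·!6 = 210·265 = 55650
  i=5: C(10,5)·!5 = 252·44 = 11088
  i=6: C(10,6)·!4 = 210·9 = 1890
  i=7: C(10,7)·!3 = 120·2 = 240
  i=8: C(10,8)·!2 = 45·1 = 45
Total = 3628799.

3628799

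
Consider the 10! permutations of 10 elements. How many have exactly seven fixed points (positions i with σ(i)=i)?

240

Choose which 7 of the 10 are fixed: C(10,7) = 120.
The remaining 3 must be deranged: !3 = 2.
Total: 120 × 2 = 240.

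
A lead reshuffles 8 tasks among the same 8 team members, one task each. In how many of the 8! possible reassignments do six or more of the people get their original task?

# with exactly i fixed is C(8,i)·!(8-i); sum over i=6..8:
  i=6: C(8,6)·!2 = 28·1 = 28
  i=7: C(8,7)·!1 = 8·0 = 0
  i=8: C(8,8)·!0 = 1·1 = 1
Total = 29.

29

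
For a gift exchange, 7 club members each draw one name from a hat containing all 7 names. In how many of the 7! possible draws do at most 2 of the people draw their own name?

4633

Sum C(7,i)·!(7-i) for i = 0..2:
  i=0: C(7,0)·!7 = 1·1854 = 1854
  i=1: C(7,1)·!6 = 7·265 = 1855
  i=2: C(7,2)·!5 = 21·44 = 924
Total = 4633.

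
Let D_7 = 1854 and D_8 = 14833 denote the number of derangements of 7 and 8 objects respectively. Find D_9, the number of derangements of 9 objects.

D_9 = (9-1)·(D_8 + D_7) = 8·(14833 + 1854) = 8·16687 = 133496.

133496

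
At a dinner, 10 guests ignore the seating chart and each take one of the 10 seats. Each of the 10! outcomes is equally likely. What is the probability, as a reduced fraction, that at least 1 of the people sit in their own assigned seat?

28319/44800

Favorable outcomes: Σ_{i≥1} C(10,i)·!(10-i) = 10·133496 + 45·14833 + 120·1854 + 210·265 + 252·44 + 210·9 + 120·2 + 45·1 + 10·0 + 1·1 = 2293839.
Total outcomes: 10! = 3628800.
Probability = 2293839/3628800 = 28319/44800.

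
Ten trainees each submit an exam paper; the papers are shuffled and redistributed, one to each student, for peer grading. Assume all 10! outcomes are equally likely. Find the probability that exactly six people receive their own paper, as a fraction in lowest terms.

Favorable outcomes: C(10,6)·!4 = 210·9 = 1890.
Total outcomes: 10! = 3628800.
Probability = 1890/3628800 = 1/1920.

1/1920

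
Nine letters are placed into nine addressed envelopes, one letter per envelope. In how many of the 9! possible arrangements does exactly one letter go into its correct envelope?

133497

Pick the single fixed position: C(9,1) = 9 ways.
The other 8 form a derangement: !8 = 14833.
Total: 9 × 14833 = 133497.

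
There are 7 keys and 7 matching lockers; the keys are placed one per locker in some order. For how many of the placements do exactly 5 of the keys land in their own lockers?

21

Pick the 5 fixed positions: C(7,5) = 21 ways.
The remaining 2 must be deranged: !2 = 1.
Total: 21 × 1 = 21.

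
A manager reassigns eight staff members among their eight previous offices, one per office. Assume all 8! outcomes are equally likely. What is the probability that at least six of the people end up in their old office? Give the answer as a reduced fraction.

29/40320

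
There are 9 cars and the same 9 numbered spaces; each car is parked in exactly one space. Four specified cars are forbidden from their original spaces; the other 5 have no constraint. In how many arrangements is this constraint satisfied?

Let A_j be the event that the j-th constrained one is fixed. By inclusion-exclusion over the 4 events:
Σ_{j=0}^{4} (-1)^j C(4,j)(9-j)!
= C(4,0)·9! - C(4,1)·8! + C(4,2)·7! - C(4,3)·6! + C(4,4)·5!
= 362880 - 161280 + 30240 - 2880 + 120
= 229080

229080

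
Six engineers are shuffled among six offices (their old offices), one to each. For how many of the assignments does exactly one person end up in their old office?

264

Pick the single fixed position: C(6,1) = 6 ways.
The remaining 5 must be deranged: !5 = 44.
Total: 6 × 44 = 264.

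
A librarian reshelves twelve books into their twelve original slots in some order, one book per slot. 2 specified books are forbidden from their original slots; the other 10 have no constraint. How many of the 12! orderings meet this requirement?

402796800

Let A_j be the event that the j-th constrained one is fixed. By inclusion-exclusion over the 2 events:
Σ_{j=0}^{2} (-1)^j C(2,j)(12-j)!
= C(2,0)·12! - C(2,1)·11! + C(2,2)·10!
= 479001600 - 79833600 + 3628800
= 402796800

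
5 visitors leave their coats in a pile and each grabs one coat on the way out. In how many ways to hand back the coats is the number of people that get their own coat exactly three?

10

Pick the 3 fixed positions: C(5,3) = 10 ways.
The other 2 form a derangement: !2 = 1.
Total: 10 × 1 = 10.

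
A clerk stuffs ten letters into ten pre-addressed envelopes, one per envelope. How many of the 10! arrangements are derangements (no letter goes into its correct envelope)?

By inclusion-exclusion, !10 = Σ (-1)^k · 10!/k! for k=0..10
= 10! - 10!/1! + 10!/2! - 10!/3! + 10!/4! - 10!/5! + 10!/6! - 10!/7! + 10!/8! - 10!/9! + 10!/10!
= 3628800 - 3628800 + 1814400 - 604800 + 151200 - 30240 + 5040 - 720 + 90 - 10 + 1
= 1334961

1334961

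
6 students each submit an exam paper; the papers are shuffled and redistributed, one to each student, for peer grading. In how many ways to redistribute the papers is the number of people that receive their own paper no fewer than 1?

455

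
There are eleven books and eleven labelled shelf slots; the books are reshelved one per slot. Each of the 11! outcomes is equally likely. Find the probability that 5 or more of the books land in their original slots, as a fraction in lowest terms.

Favorable outcomes: Σ_{i≥5} C(11,i)·!(11-i) = 462·265 + 462·44 + 330·9 + 165·2 + 55·1 + 11·0 + 1·1 = 146114.
Total outcomes: 11! = 39916800.
Probability = 146114/39916800 = 73057/19958400.

73057/19958400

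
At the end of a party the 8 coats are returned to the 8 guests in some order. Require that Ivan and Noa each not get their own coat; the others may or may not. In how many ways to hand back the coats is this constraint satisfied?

Inclusion-exclusion on the 2 forbidden self-matches:
Σ_{j=0}^{2} (-1)^j C(2,j)(8-j)!
= C(2,0)·8! - C(2,1)·7! + C(2,2)·6!
= 40320 - 10080 + 720
= 30960

30960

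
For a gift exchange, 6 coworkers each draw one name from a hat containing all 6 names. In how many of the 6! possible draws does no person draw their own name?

265

Use !n = n·!(n-1) + (-1)^n.
!6 = 6·44 + 1 = 265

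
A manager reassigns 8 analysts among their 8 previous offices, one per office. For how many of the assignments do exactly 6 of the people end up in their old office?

28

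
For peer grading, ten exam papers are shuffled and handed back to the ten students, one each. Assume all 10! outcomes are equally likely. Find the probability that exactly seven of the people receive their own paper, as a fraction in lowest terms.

1/15120

Favorable outcomes: C(10,7)·!3 = 120·2 = 240.
Total outcomes: 10! = 3628800.
Probability = 240/3628800 = 1/15120.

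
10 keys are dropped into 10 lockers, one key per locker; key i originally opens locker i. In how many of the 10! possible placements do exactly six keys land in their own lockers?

Pick the 6 fixed positions: C(10,6) = 210 ways.
The other 4 form a derangement: !4 = 9.
Total: 210 × 9 = 1890.

1890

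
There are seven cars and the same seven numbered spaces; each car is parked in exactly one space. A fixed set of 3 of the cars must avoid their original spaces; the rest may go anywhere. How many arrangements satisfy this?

3216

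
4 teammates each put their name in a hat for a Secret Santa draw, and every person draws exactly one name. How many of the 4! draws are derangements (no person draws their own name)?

Recurrence: !4 = 4·!3 + (-1)^4.
!4 = 4·2 + 1 = 9

9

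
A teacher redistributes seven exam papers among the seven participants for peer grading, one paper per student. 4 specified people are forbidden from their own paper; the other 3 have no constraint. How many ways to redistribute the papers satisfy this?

Let A_j be the event that the j-th constrained one is fixed. By inclusion-exclusion over the 4 events:
Σ_{j=0}^{4} (-1)^j C(4,j)(7-j)!
= C(4,0)·7! - C(4,1)·6! + C(4,2)·5! - C(4,3)·4! + C(4,4)·3!
= 5040 - 2880 + 720 - 96 + 6
= 2790

2790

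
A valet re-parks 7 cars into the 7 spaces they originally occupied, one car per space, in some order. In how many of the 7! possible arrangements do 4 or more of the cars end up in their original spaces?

92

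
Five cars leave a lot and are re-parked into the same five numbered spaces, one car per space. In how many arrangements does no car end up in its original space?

44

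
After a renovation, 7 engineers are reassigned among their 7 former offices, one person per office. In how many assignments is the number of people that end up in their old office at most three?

4948

# with exactly i fixed is C(7,i)·!(7-i); sum over i=0..3:
  i=0: C(7,0)·!7 = 1·1854 = 1854
  i=1: C(7,1)·!6 = 7·265 = 1855
  i=2: C(7,2)·!5 = 21·44 = 924
  i=3: C(7,3)·!4 = 35·9 = 315
Total = 4948.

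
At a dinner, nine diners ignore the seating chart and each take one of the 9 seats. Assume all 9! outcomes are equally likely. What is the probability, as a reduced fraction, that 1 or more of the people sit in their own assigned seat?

Favorable outcomes: Σ_{i≥1} C(9,i)·!(9-i) = 9·14833 + 36·1854 + 84·265 + 126·44 + 126·9 + 84·2 + 36·1 + 9·0 + 1·1 = 229384.
Total outcomes: 9! = 362880.
Probability = 229384/362880 = 28673/45360.

28673/45360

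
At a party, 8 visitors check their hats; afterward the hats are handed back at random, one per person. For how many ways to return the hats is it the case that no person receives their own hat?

14833

!8 = 8! · Σ_{k=0}^{8} (-1)^k/k!
= 8! - 8!/1! + 8!/2! - 8!/3! + 8!/4! - 8!/5! + 8!/6! - 8!/7! + 8!/8!
= 40320 - 40320 + 20160 - 6720 + 1680 - 336 + 56 - 8 + 1
= 14833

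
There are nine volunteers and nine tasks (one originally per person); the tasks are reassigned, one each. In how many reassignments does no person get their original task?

The subfactorial !9 = [9!/e] (nearest integer).
9! = 362880, and 362880/e ≈ 133496.09, so !9 = 133496.

133496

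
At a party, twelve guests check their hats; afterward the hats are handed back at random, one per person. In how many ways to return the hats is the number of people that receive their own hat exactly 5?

1468368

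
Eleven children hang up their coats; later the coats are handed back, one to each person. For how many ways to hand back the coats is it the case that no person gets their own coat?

14684570

By inclusion-exclusion, !11 = Σ (-1)^k · 11!/k! for k=0..11
= 11! - 11!/1! + 11!/2! - 11!/3! + 11!/4! - 11!/5! + 11!/6! - 11!/7! + 11!/8! - 11!/9! + 11!/10! - 11!/11!
= 39916800 - 39916800 + 19958400 - 6652800 + 1663200 - 332640 + 55440 - 7920 + 990 - 110 + 11 - 1
= 14684570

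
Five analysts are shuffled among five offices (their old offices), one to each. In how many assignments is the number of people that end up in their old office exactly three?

Pick the 3 fixed positions: C(5,3) = 10 ways.
The other 2 form a derangement: !2 = 1.
Total: 10 × 1 = 10.

10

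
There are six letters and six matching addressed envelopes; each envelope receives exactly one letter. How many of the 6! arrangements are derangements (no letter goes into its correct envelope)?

Recurrence: !6 = 6·!5 + (-1)^6.
!6 = 6·44 + 1 = 265

265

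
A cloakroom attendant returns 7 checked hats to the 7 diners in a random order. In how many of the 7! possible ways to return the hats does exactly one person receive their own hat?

Choose which one of the 7 is fixed: C(7,1) = 7.
The remaining 6 must be deranged: !6 = 265.
Total: 7 × 265 = 1855.

1855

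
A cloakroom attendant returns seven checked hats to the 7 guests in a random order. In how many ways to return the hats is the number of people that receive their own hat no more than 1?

Sum C(7,i)·!(7-i) for i = 0..1:
  i=0: C(7,0)·!7 = 1·1854 = 1854
  i=1: C(7,1)·!6 = 7·265 = 1855
Total = 3709.

3709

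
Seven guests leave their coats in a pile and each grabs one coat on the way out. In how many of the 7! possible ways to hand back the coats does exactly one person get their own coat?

1855

Pick the single fixed position: C(7,1) = 7 ways.
The remaining 6 must be deranged: !6 = 265.
Total: 7 × 265 = 1855.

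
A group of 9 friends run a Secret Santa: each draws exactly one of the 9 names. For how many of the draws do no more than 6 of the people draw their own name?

362843

Sum C(9,i)·!(9-i) for i = 0..6:
  i=0: C(9,0)·!9 = 1·133496 = 133496
  i=1: C(9,1)·!8 = 9·14833 = 133497
  i=2: C(9,2)·!7 = 36·1854 = 66744
  i=3: C(9,3)·!6 = 84·265 = 22260
  i=4: C(9,4)·!5 = 126·44 = 5544
  i=5: C(9,5)·!4 = 126·9 = 1134
  i=6: C(9,6)·!3 = 84·2 = 168
Total = 362843.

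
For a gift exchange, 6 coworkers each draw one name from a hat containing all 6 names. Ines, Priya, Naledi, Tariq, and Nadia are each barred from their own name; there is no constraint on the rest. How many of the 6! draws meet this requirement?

Inclusion-exclusion on the 5 forbidden self-matches:
Σ_{j=0}^{5} (-1)^j C(5,j)(6-j)!
= C(5,0)·6! - C(5,1)·5! + C(5,2)·4! - C(5,3)·3! + C(5,4)·2! - C(5,5)·1!
= 720 - 600 + 240 - 60 + 10 - 1
= 309

309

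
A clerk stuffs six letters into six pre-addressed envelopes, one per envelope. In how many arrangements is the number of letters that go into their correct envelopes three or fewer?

704

# with exactly i fixed is C(6,i)·!(6-i); sum over i=0..3:
  i=0: C(6,0)·!6 = 1·265 = 265
  i=1: C(6,1)·!5 = 6·44 = 264
  i=2: C(6,2)·!4 = 15·9 = 135
  i=3: C(6,3)·!3 = 20·2 = 40
Total = 704.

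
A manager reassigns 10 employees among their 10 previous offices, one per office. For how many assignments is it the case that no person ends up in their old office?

1334961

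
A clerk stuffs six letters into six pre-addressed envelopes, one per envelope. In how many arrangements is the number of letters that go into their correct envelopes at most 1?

529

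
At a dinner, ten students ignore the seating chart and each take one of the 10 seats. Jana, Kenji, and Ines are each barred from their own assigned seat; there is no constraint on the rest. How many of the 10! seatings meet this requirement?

2656080

Let A_j be the event that the j-th constrained one is fixed. By inclusion-exclusion over the 3 events:
Σ_{j=0}^{3} (-1)^j C(3,j)(10-j)!
= C(3,0)·10! - C(3,1)·9! + C(3,2)·8! - C(3,3)·7!
= 3628800 - 1088640 + 120960 - 5040
= 2656080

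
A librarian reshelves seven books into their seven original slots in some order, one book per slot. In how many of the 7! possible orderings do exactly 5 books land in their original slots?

Pick the 5 fixed positions: C(7,5) = 21 ways.
The other 2 form a derangement: !2 = 1.
Total: 21 × 1 = 21.

21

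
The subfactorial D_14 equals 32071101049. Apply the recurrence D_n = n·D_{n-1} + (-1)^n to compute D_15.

481066515734

D_15 = 15·32071101049 - 1 = 481066515734.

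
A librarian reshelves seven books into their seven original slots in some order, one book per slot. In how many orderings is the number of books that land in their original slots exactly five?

21

Pick the 5 fixed positions: C(7,5) = 21 ways.
The remaining 2 must be deranged: !2 = 1.
Total: 21 × 1 = 21.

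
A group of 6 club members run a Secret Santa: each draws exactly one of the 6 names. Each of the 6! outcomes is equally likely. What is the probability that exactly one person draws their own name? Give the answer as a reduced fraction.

11/30

Favorable outcomes: C(6,1)·!5 = 6·44 = 264.
Total outcomes: 6! = 720.
Probability = 264/720 = 11/30.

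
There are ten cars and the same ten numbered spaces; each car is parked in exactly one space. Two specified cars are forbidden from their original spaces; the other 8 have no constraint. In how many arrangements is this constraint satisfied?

Let A_j be the event that the j-th constrained one is fixed. By inclusion-exclusion over the 2 events:
Σ_{j=0}^{2} (-1)^j C(2,j)(10-j)!
= C(2,0)·10! - C(2,1)·9! + C(2,2)·8!
= 3628800 - 725760 + 40320
= 2943360

2943360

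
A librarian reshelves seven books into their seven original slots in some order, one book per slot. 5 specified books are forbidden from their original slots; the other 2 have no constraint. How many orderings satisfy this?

2428

Inclusion-exclusion on the 5 forbidden self-matches:
Σ_{j=0}^{5} (-1)^j C(5,j)(7-j)!
= C(5,0)·7! - C(5,1)·6! + C(5,2)·5! - C(5,3)·4! + C(5,4)·3! - C(5,5)·2!
= 5040 - 3600 + 1200 - 240 + 30 - 2
= 2428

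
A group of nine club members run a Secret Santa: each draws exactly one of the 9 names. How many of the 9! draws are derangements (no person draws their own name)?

Use !n = (n-1)(!(n-1) + !(n-2)).
!9 = 8·(14833 + 1854) = 8·16687 = 133496

133496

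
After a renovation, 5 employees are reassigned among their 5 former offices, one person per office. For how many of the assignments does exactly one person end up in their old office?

Pick the single fixed position: C(5,1) = 5 ways.
The other 4 form a derangement: !4 = 9.
Total: 5 × 9 = 45.

45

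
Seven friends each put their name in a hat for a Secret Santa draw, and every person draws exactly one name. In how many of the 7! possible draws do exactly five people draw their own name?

Pick the 5 fixed positions: C(7,5) = 21 ways.
The remaining 2 must be deranged: !2 = 1.
Total: 21 × 1 = 21.

21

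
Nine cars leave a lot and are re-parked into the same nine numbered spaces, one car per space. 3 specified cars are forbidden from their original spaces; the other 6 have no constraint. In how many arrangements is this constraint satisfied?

Inclusion-exclusion on the 3 forbidden self-matches:
Σ_{j=0}^{3} (-1)^j C(3,j)(9-j)!
= C(3,0)·9! - C(3,1)·8! + C(3,2)·7! - C(3,3)·6!
= 362880 - 120960 + 15120 - 720
= 256320

256320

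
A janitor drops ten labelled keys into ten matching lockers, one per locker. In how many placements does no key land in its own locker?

1334961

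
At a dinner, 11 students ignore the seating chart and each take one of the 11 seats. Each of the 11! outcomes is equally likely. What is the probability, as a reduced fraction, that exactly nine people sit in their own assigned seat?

1/725760

Favorable outcomes: C(11,9)·!2 = 55·1 = 55.
Total outcomes: 11! = 39916800.
Probability = 55/39916800 = 1/725760.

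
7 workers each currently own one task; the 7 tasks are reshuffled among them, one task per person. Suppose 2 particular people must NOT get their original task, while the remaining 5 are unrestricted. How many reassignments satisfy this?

Inclusion-exclusion on the 2 forbidden self-matches:
Σ_{j=0}^{2} (-1)^j C(2,j)(7-j)!
= C(2,0)·7! - C(2,1)·6! + C(2,2)·5!
= 5040 - 1440 + 120
= 3720

3720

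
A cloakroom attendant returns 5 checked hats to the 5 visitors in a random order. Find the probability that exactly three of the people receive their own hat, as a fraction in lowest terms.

1/12

Favorable outcomes: C(5,3)·!2 = 10·1 = 10.
Total outcomes: 5! = 120.
Probability = 10/120 = 1/12.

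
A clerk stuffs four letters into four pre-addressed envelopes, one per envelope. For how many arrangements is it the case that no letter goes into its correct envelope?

9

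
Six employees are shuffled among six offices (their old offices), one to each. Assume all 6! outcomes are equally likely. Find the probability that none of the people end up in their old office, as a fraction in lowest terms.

53/144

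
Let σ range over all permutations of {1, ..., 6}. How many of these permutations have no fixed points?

265

The subfactorial !6 = [6!/e] (nearest integer).
6! = 720, and 720/e ≈ 264.87, so !6 = 265.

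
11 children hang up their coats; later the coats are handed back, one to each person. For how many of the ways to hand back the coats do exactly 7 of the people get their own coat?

2970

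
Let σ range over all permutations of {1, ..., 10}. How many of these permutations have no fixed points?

1334961

Use !n = n·!(n-1) + (-1)^n.
!10 = 10·133496 + 1 = 1334961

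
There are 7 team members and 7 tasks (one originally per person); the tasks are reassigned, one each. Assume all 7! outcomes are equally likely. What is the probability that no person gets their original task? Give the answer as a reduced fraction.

103/280

Favorable outcomes: !7 = 1854.
Total outcomes: 7! = 5040.
Probability = 1854/5040 = 103/280.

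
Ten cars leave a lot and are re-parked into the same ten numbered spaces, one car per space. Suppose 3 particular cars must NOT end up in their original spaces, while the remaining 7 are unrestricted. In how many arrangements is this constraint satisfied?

Inclusion-exclusion on the 3 forbidden self-matches:
Σ_{j=0}^{3} (-1)^j C(3,j)(10-j)!
= C(3,0)·10! - C(3,1)·9! + C(3,2)·8! - C(3,3)·7!
= 3628800 - 1088640 + 120960 - 5040
= 2656080

2656080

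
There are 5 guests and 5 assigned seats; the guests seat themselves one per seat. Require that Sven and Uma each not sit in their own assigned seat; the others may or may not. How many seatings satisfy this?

Inclusion-exclusion on the 2 forbidden self-matches:
Σ_{j=0}^{2} (-1)^j C(2,j)(5-j)!
= C(2,0)·5! - C(2,1)·4! + C(2,2)·3!
= 120 - 48 + 6
= 78

78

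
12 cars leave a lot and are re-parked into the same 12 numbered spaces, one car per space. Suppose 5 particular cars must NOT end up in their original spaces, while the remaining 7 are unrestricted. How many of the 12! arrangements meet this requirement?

Let A_j be the event that the j-th constrained one is fixed. By inclusion-exclusion over the 5 events:
Σ_{j=0}^{5} (-1)^j C(5,j)(12-j)!
= C(5,0)·12! - C(5,1)·11! + C(5,2)·10! - C(5,3)·9! + C(5,4)·8! - C(5,5)·7!
= 479001600 - 199584000 + 36288000 - 3628800 + 201600 - 5040
= 312273360

312273360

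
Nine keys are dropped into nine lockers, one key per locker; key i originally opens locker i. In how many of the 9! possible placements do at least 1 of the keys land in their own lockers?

229384

Sum C(9,i)·!(9-i) for i = 1..9:
  i=1: C(9,1)·!8 = 9·14833 = 133497
  i=2: C(9,2)·!7 = 36·1854 = 66744
  i=3: C(9,3)·!6 = 84·265 = 22260
  i=4: C(9,4)·!5 = 126·44 = 5544
  i=5: C(9,5)·!4 = 126·9 = 1134
  i=6: C(9,6)·!3 = 84·2 = 168
  i=7: C(9,7)·!2 = 36·1 = 36
  i=8: C(9,8)·!1 = 9·0 = 0
  i=9: C(9,9)·!0 = 1·1 = 1
Total = 229384.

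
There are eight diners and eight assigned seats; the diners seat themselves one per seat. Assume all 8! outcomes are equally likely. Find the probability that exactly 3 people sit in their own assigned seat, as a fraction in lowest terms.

11/180

Favorable outcomes: C(8,3)·!5 = 56·44 = 2464.
Total outcomes: 8! = 40320.
Probability = 2464/40320 = 11/180.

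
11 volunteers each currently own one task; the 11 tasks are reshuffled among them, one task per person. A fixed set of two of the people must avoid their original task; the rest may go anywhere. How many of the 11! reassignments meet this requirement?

33022080

Inclusion-exclusion on the 2 forbidden self-matches:
Σ_{j=0}^{2} (-1)^j C(2,j)(11-j)!
= C(2,0)·11! - C(2,1)·10! + C(2,2)·9!
= 39916800 - 7257600 + 362880
= 33022080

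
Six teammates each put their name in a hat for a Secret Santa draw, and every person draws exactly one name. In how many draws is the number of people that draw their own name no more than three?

# with exactly i fixed is C(6,i)·!(6-i); sum over i=0..3:
  i=0: C(6,0)·!6 = 1·265 = 265
  i=1: C(6,1)·!5 = 6·44 = 264
  i=2: C(6,2)·!4 = 15·9 = 135
  i=3: C(6,3)·!3 = 20·2 = 40
Total = 704.

704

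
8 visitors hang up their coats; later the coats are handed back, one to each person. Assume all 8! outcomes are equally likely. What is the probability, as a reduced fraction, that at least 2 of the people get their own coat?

Favorable outcomes: Σ_{i≥2} C(8,i)·!(8-i) = 28·265 + 56·44 + 70·9 + 56·2 + 28·1 + 8·0 + 1·1 = 10655.
Total outcomes: 8! = 40320.
Probability = 10655/40320 = 2131/8064.

2131/8064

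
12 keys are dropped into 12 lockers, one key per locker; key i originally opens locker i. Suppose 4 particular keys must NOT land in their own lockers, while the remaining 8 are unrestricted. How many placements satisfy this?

Let A_j be the event that the j-th constrained one is fixed. By inclusion-exclusion over the 4 events:
Σ_{j=0}^{4} (-1)^j C(4,j)(12-j)!
= C(4,0)·12! - C(4,1)·11! + C(4,2)·10! - C(4,3)·9! + C(4,4)·8!
= 479001600 - 159667200 + 21772800 - 1451520 + 40320
= 339696000

339696000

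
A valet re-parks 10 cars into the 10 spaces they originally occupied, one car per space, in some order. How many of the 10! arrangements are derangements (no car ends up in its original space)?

1334961

!10 is the nearest integer to 10!/e.
10! = 3628800, and 3628800/e ≈ 1334960.92, so !10 = 1334961.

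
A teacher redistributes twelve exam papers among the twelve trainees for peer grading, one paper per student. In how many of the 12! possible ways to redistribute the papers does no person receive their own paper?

176214841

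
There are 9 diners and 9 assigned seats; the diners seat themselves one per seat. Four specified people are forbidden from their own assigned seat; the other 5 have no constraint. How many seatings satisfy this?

229080

Let A_j be the event that the j-th constrained one is fixed. By inclusion-exclusion over the 4 events:
Σ_{j=0}^{4} (-1)^j C(4,j)(9-j)!
= C(4,0)·9! - C(4,1)·8! + C(4,2)·7! - C(4,3)·6! + C(4,4)·5!
= 362880 - 161280 + 30240 - 2880 + 120
= 229080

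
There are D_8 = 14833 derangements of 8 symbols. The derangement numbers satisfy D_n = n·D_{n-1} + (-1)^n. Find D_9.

133496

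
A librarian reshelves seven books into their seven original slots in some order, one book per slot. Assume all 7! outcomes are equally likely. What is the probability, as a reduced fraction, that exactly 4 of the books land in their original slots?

Favorable outcomes: C(7,4)·!3 = 35·2 = 70.
Total outcomes: 7! = 5040.
Probability = 70/5040 = 1/72.

1/72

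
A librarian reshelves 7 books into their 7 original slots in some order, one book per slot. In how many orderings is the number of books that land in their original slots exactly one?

1855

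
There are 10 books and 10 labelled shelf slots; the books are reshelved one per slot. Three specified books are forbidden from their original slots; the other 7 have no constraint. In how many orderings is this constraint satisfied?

2656080

Let A_j be the event that the j-th constrained one is fixed. By inclusion-exclusion over the 3 events:
Σ_{j=0}^{3} (-1)^j C(3,j)(10-j)!
= C(3,0)·10! - C(3,1)·9! + C(3,2)·8! - C(3,3)·7!
= 3628800 - 1088640 + 120960 - 5040
= 2656080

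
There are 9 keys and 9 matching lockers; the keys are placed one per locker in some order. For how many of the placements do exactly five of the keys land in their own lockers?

1134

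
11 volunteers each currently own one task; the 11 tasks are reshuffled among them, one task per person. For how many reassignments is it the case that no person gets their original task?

14684570

!11 = 11! · Σ_{k=0}^{11} (-1)^k/k!
= 11! - 11!/1! + 11!/2! - 11!/3! + 11!/4! - 11!/5! + 11!/6! - 11!/7! + 11!/8! - 11!/9! + 11!/10! - 11!/11!
= 39916800 - 39916800 + 19958400 - 6652800 + 1663200 - 332640 + 55440 - 7920 + 990 - 110 + 11 - 1
= 14684570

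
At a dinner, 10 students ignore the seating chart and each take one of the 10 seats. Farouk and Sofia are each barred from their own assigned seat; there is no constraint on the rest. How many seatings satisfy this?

2943360

Let A_j be the event that the j-th constrained one is fixed. By inclusion-exclusion over the 2 events:
Σ_{j=0}^{2} (-1)^j C(2,j)(10-j)!
= C(2,0)·10! - C(2,1)·9! + C(2,2)·8!
= 3628800 - 725760 + 40320
= 2943360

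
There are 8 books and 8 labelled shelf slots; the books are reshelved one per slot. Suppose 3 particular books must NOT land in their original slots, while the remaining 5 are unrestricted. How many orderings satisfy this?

Let A_j be the event that the j-th constrained one is fixed. By inclusion-exclusion over the 3 events:
Σ_{j=0}^{3} (-1)^j C(3,j)(8-j)!
= C(3,0)·8! - C(3,1)·7! + C(3,2)·6! - C(3,3)·5!
= 40320 - 15120 + 2160 - 120
= 27240

27240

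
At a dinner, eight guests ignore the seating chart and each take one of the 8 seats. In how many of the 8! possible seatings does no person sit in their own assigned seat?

The number of derangements of 8 is !8 = Σ_{k=0}^{8} (-1)^k·8!/k!
= 8! - 8!/1! + 8!/2! - 8!/3! + 8!/4! - 8!/5! + 8!/6! - 8!/7! + 8!/8!
= 40320 - 40320 + 20160 - 6720 + 1680 - 336 + 56 - 8 + 1
= 14833

14833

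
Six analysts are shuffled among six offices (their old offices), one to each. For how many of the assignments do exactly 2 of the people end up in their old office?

135

Choose which 2 of the 6 are fixed: C(6,2) = 15.
The remaining 4 must be deranged: !4 = 9.
Total: 15 × 9 = 135.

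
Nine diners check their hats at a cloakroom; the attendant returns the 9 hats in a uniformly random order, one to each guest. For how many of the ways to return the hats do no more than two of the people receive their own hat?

Sum C(9,i)·!(9-i) for i = 0..2:
  i=0: C(9,0)·!9 = 1·133496 = 133496
  i=1: C(9,1)·!8 = 9·14833 = 133497
  i=2: C(9,2)·!7 = 36·1854 = 66744
Total = 333737.

333737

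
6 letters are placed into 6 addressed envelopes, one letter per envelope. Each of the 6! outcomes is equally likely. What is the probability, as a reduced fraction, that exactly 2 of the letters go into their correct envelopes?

Favorable outcomes: C(6,2)·!4 = 15·9 = 135.
Total outcomes: 6! = 720.
Probability = 135/720 = 3/16.

3/16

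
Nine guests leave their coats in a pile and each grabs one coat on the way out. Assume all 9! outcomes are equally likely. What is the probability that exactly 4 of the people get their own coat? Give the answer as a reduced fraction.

Favorable outcomes: C(9,4)·!5 = 126·44 = 5544.
Total outcomes: 9! = 362880.
Probability = 5544/362880 = 11/720.

11/720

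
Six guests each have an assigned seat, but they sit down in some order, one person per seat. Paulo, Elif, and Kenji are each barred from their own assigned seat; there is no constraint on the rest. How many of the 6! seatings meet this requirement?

426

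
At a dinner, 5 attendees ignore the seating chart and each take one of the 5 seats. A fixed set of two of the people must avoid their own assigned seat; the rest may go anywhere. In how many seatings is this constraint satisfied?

78

Inclusion-exclusion on the 2 forbidden self-matches:
Σ_{j=0}^{2} (-1)^j C(2,j)(5-j)!
= C(2,0)·5! - C(2,1)·4! + C(2,2)·3!
= 120 - 48 + 6
= 78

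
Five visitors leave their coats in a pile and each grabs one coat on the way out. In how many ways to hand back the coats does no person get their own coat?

44

The subfactorial !5 = [5!/e] (nearest integer).
5! = 120, and 120/e ≈ 44.15, so !5 = 44.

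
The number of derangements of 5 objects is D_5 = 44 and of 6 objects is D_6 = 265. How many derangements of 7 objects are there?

D_7 = (7-1)·(D_6 + D_5) = 6·(265 + 44) = 6·309 = 1854.

1854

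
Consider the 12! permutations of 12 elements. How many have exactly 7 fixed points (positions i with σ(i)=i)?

34848

Choose which 7 of the 12 are fixed: C(12,7) = 792.
The other 5 form a derangement: !5 = 44.
Total: 792 × 44 = 34848.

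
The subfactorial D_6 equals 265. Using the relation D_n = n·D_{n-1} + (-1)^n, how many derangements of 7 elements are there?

D_7 = 7·265 - 1 = 1854.

1854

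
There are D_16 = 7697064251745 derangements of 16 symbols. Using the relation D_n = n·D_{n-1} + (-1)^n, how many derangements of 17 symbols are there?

130850092279664

D_17 = 17·7697064251745 - 1 = 130850092279664.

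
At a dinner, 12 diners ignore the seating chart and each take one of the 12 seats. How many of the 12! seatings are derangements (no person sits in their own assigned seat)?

The subfactorial !12 = [12!/e] (nearest integer).
12! = 479001600, and 479001600/e ≈ 176214840.93, so !12 = 176214841.

176214841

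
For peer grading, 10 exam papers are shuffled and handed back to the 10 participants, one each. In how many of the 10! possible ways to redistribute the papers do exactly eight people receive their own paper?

45

Pick the 8 fixed positions: C(10,8) = 45 ways.
The remaining 2 must be deranged: !2 = 1.
Total: 45 × 1 = 45.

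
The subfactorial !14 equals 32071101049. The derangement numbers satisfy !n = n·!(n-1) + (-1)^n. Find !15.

481066515734

!15 = 15·32071101049 - 1 = 481066515734.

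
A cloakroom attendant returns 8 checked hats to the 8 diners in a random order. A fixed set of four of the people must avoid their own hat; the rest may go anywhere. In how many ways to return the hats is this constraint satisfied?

24024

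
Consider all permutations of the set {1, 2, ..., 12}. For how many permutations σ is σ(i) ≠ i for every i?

176214841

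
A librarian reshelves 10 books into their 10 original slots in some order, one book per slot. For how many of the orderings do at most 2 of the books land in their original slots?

Sum C(10,i)·!(10-i) for i = 0..2:
  i=0: C(10,0)·!10 = 1·1334961 = 1334961
  i=1: C(10,1)·!9 = 10·133496 = 1334960
  i=2: C(10,2)·!8 = 45·14833 = 667485
Total = 3337406.

3337406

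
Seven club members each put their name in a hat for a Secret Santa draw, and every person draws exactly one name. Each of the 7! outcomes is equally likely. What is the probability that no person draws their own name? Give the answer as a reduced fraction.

Favorable outcomes: !7 = 1854.
Total outcomes: 7! = 5040.
Probability = 1854/5040 = 103/280.

103/280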